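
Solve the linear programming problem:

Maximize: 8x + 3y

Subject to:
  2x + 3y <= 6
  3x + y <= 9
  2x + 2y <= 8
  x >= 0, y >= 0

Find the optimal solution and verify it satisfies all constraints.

Feasible vertices: (0, 0), (0, 2), (3, 0)
Objective 8x + 3y at each vertex:
  (0, 0): 0
  (0, 2): 6
  (3, 0): 24
Maximum is 24 at (3, 0).
Verify constraints at (x, y) = (3, 0):
  2*3 + 3*0 = 6 <= 6 (active)
  3*3 + 1*0 = 9 <= 9 (active)
  2*3 + 2*0 = 6 <= 8
  x = 3 >= 0, y = 0 >= 0. All constraints satisfied.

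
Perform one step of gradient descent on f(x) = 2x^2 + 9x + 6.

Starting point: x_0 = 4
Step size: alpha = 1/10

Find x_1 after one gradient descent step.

f(x) = 2x^2 + 9x + 6
f'(x) = 4x + 9
f'(4) = 4*4 + (9) = 25
x_1 = x_0 - alpha * f'(x_0) = 4 - 1/10 * 25 = 3/2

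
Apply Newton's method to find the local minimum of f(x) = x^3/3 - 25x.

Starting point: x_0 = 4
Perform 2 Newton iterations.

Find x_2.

f(x) = x^3/3 - 25x
f'(x) = x^2 - 25, f''(x) = 2x
Newton update: x_{n+1} = x_n - (x_n^2 - 25)/(2*x_n)
Step 1: x_0 = 4, f'=-9, f''=8, x_1 = 41/8
Step 2: x_1 = 41/8, f'=81/64, f''=41/4, x_2 = 3281/656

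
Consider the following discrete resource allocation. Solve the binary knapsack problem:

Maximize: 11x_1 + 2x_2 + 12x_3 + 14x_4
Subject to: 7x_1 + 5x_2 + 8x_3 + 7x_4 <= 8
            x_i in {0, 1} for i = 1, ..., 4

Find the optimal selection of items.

Items: item 1 (v=11, w=7), item 2 (v=2, w=5), item 3 (v=12, w=8), item 4 (v=14, w=7)
Capacity: 8
Checking all 16 subsets (w = total weight, v = total value):
  {}: w = 0, v = 0
  {1}: w = 7, v = 11
  {2}: w = 5, v = 2
  {3}: w = 8, v = 12
  {4}: w = 7, v = 14
  {1, 2}: w = 12 > 8, infeasible
  {1, 3}: w = 15 > 8, infeasible
  {1, 4}: w = 14 > 8, infeasible
  {2, 3}: w = 13 > 8, infeasible
  {2, 4}: w = 12 > 8, infeasible
  {3, 4}: w = 15 > 8, infeasible
  {1, 2, 3}: w = 20 > 8, infeasible
  {1, 2, 4}: w = 19 > 8, infeasible
  {1, 3, 4}: w = 22 > 8, infeasible
  {2, 3, 4}: w = 20 > 8, infeasible
  {1, 2, 3, 4}: w = 27 > 8, infeasible
Best feasible subset: items [4]
Total weight: 7 <= 8, total value: 14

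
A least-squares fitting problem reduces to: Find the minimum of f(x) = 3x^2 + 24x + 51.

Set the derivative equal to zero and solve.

f(x) = 3x^2 + 24x + 51
f'(x) = 6x + (24) = 0
x = -24/6 = -4
f(-4) = 3
Since f''(x) = 6 > 0, this is a minimum.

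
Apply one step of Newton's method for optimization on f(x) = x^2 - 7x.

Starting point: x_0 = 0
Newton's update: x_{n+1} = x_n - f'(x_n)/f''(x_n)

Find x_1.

f(x) = x^2 - 7x
f'(x) = 2x + (-7), f''(x) = 2
Newton step: x_1 = x_0 - f'(x_0)/f''(x_0)
f'(0) = -7
x_1 = 0 - -7/2 = 7/2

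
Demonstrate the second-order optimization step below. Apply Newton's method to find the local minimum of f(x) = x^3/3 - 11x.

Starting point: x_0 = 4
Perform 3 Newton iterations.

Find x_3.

f(x) = x^3/3 - 11x
f'(x) = x^2 - 11, f''(x) = 2x
Newton update: x_{n+1} = x_n - (x_n^2 - 11)/(2*x_n)
Step 1: x_0 = 4, f'=5, f''=8, x_1 = 27/8
Step 2: x_1 = 27/8, f'=25/64, f''=27/4, x_2 = 1433/432
Step 3: x_2 = 1433/432, f'=625/186624, f''=1433/216, x_3 = 4106353/1238112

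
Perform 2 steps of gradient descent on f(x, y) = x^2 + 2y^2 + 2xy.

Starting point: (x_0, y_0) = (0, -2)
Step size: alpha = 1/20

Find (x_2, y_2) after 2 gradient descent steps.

f(x,y) = x^2 + 2y^2 + 2xy
grad_x = 2x + 2y, grad_y = 4y + 2x
Step 1: grad = (-4, -8), (1/5, -8/5)
Step 2: grad = (-14/5, -6), (17/50, -13/10)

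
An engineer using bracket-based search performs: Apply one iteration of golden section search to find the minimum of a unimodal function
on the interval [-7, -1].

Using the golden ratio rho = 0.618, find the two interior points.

Golden section search on [-7, -1].
Golden ratio rho = 0.618 (approx).
Interior points:
  x_1 = -7 + (1-0.618)*6 = -4.7080
  x_2 = -7 + 0.618*6 = -3.2920
Compare f(x_1) and f(x_2) to determine which subinterval to keep.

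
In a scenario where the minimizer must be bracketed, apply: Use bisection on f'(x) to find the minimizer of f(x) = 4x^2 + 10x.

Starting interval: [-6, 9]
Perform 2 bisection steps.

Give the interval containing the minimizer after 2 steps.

Finding critical point of f(x) = 4x^2 + 10x using bisection on f'(x) = 8x + 10.
f'(x) = 0 when x = -5/4.
Starting interval: [-6, 9]
Step 1: mid = 3/2, f'(mid) = 22, new interval = [-6, 3/2]
Step 2: mid = -9/4, f'(mid) = -8, new interval = [-9/4, 3/2]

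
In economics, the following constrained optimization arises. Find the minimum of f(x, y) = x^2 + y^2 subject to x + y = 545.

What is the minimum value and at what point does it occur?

Substitute y = 545 - x into f(x,y) = x^2 + y^2:
g(x) = x^2 + (545 - x)^2 = 2x^2 - 1090x + 297025
g'(x) = 4x - 1090 = 0  =>  x = 545/2
y = 545 - 545/2 = 545/2
Minimum value = (545/2)^2 + (545/2)^2 = 297025/2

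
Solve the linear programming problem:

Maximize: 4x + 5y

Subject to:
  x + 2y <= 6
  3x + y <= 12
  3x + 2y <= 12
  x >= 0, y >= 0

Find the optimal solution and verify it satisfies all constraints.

Feasible vertices: (0, 0), (0, 3), (3, 3/2), (4, 0)
Objective 4x + 5y at each vertex:
  (0, 0): 0
  (0, 3): 15
  (3, 3/2): 39/2
  (4, 0): 16
Maximum is 39/2 at (3, 3/2).
Verify constraints at (x, y) = (3, 3/2):
  1*3 + 2*(3/2) = 6 <= 6 (active)
  3*3 + 1*(3/2) = 21/2 <= 12
  3*3 + 2*(3/2) = 12 <= 12 (active)
  x = 3 >= 0, y = 3/2 >= 0. All constraints satisfied.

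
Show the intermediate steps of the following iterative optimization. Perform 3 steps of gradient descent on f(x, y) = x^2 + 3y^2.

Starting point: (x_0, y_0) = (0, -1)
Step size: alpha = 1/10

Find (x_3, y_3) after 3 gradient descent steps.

f(x,y) = x^2 + 3y^2
grad_x = 2x + 0y, grad_y = 6y + 0x
Step 1: grad = (0, -6), (0, -2/5)
Step 2: grad = (0, -12/5), (0, -4/25)
Step 3: grad = (0, -24/25), (0, -8/125)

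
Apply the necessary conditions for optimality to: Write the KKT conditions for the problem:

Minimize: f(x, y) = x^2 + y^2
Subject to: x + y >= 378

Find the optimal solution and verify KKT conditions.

KKT conditions for min x^2 + y^2 s.t. x + y >= 378:
Stationarity: 2x = mu, 2y = mu
So x = y = mu/2.
Complementary slackness: mu*(x + y - 378) = 0
Primal feasibility: x + y >= 378; dual feasibility: mu >= 0
If mu = 0 then x = y = 0, but 0 + 0 < 378 is infeasible, so the constraint is active.
Constraint active: x + y = 2*(mu/2) = 378 => mu = 378
x = y = 189, f = 71442
Verify: stationarity 2*189 = 378 = mu; primal 189 + 189 = 378 >= 378; dual mu = 378 >= 0; complementary slackness 378*(378 - 378) = 0. All KKT conditions hold.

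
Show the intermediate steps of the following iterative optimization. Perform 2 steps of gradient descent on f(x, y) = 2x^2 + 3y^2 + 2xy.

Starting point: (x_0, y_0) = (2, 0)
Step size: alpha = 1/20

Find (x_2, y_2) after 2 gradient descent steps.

f(x,y) = 2x^2 + 3y^2 + 2xy
grad_x = 4x + 2y, grad_y = 6y + 2x
Step 1: grad = (8, 4), (8/5, -1/5)
Step 2: grad = (6, 2), (13/10, -3/10)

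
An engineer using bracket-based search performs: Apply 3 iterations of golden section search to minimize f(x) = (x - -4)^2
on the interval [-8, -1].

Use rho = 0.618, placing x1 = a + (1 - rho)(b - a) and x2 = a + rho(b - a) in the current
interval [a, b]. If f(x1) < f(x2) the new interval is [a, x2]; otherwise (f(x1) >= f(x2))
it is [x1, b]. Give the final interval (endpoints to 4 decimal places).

Golden section search for min of f(x) = (x - -4)^2 on [-8, -1].
Each step: x1 = a + (1 - rho)(b - a), x2 = a + rho(b - a); if f(x1) < f(x2) keep [a, x2], otherwise keep [x1, b].
Step 1: [-8.0000, -1.0000], x1=-5.3260 (f=1.7583), x2=-3.6740 (f=0.1063); f(x1) > f(x2) => keep [-5.3260, -1.0000]
Step 2: [-5.3260, -1.0000], x1=-3.6735 (f=0.1066), x2=-2.6525 (f=1.8157); f(x1) < f(x2) => keep [-5.3260, -2.6525]
Step 3: [-5.3260, -2.6525], x1=-4.3047 (f=0.0929), x2=-3.6738 (f=0.1064); f(x1) < f(x2) => keep [-5.3260, -3.6738]
Final interval: [-5.3260, -3.6738]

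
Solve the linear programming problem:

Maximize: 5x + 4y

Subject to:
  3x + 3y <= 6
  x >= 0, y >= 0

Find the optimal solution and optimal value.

The feasible region has vertices at [(0, 0), (2, 0), (0, 2)].
Checking objective 5x + 4y at each vertex:
  (0, 0): 5*0 + 4*0 = 0
  (2, 0): 5*2 + 4*0 = 10
  (0, 2): 5*0 + 4*2 = 8
Maximum is 10 at (2, 0).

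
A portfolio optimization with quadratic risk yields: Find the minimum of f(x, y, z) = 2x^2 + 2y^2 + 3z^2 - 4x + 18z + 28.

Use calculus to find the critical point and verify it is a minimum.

f(x,y,z) = 2x^2 + 2y^2 + 3z^2 - 4x + 18z + 28
df/dx = 4x + (-4) = 0 => x = 1
df/dy = 4y + (0) = 0 => y = 0
df/dz = 6z + (18) = 0 => z = -3
f(1,0,-3) = 2*(1)^2 + 2*(0)^2 + 3*(-3)^2 + -4*(1) + 18*(-3) + 28 = -1
Hessian is diagonal with entries 4, 4, 6 > 0, confirmed minimum.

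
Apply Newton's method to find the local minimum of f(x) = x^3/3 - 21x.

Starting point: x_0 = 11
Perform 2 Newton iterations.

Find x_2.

f(x) = x^3/3 - 21x
f'(x) = x^2 - 21, f''(x) = 2x
Newton update: x_{n+1} = x_n - (x_n^2 - 21)/(2*x_n)
Step 1: x_0 = 11, f'=100, f''=22, x_1 = 71/11
Step 2: x_1 = 71/11, f'=2500/121, f''=142/11, x_2 = 3791/781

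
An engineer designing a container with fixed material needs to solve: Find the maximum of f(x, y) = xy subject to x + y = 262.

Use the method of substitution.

Substitute y = 262 - x into f(x,y) = xy:
g(x) = x(262 - x) = 262x - x^2
g'(x) = 262 - 2x = 0  =>  x = 131
y = 262 - 131 = 131
Maximum value = 131 * 131 = 17161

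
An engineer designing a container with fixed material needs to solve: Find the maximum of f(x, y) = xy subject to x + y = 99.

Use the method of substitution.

Substitute y = 99 - x into f(x,y) = xy:
g(x) = x(99 - x) = 99x - x^2
g'(x) = 99 - 2x = 0  =>  x = 99/2
y = 99 - 99/2 = 99/2
Maximum value = (99/2) * (99/2) = 9801/4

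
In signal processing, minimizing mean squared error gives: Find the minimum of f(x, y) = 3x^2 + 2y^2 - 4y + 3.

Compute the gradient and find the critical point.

f(x,y) = 3x^2 + 2y^2 - 4y + 3
df/dx = 6x + (0) = 0  =>  x = 0
df/dy = 4y + (-4) = 0  =>  y = 1
f(0, 1) = 3*(0)^2 + 2*(1)^2 + -4*(1) + 3 = 1
Hessian is diagonal with entries 6, 4 > 0, so this is a minimum.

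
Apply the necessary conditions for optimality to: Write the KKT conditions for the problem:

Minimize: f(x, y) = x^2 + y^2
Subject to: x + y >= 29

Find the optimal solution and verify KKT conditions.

KKT conditions for min x^2 + y^2 s.t. x + y >= 29:
Stationarity: 2x = mu, 2y = mu
So x = y = mu/2.
Complementary slackness: mu*(x + y - 29) = 0
Primal feasibility: x + y >= 29; dual feasibility: mu >= 0
If mu = 0 then x = y = 0, but 0 + 0 < 29 is infeasible, so the constraint is active.
Constraint active: x + y = 2*(mu/2) = 29 => mu = 29
x = y = 29/2, f = 841/2
Verify: stationarity 2*(29/2) = 29 = mu; primal 29/2 + 29/2 = 29 >= 29; dual mu = 29 >= 0; complementary slackness 29*(29 - 29) = 0. All KKT conditions hold.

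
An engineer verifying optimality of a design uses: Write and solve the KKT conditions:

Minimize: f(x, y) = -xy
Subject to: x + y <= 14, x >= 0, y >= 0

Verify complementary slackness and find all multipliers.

Problem: min -xy s.t. x + y <= 14 (multiplier lambda), x >= 0 (mu_x), y >= 0 (mu_y)
KKT stationarity: -y + lambda - mu_x = 0, -x + lambda - mu_y = 0, with lambda, mu_x, mu_y >= 0
Complementary slackness: lambda*(x + y - 14) = 0, mu_x*x = 0, mu_y*y = 0
If lambda = 0: y = -mu_x <= 0 and x = -mu_y <= 0 force x = y = 0 with f = 0; but x = y = 7 is feasible with f = -49 < 0, so this is not the minimum. Hence lambda > 0 and x + y = 14.
Try x > 0, y > 0 (so mu_x = mu_y = 0): y = lambda, x = lambda => x = y = lambda
x + y = 14 => 2*lambda = 14 => lambda = 7
x* = y* = 7 > 0, consistent with mu_x = mu_y = 0.
(Any feasible point with x = 0 or y = 0 has f = 0 > -49, so the minimum is not on those boundaries.)
min(-xy) = -49 (i.e. max xy = 49)
Multipliers: lambda = 7, mu_x = 0, mu_y = 0
Complementary slackness: lambda*(x + y - 14) = 7*(7 + 7 - 14) = 0, mu_x*x = 0*7 = 0, mu_y*y = 0*7 = 0. Satisfied.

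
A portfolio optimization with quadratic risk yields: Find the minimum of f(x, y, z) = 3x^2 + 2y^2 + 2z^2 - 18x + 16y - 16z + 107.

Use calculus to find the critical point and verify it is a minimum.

f(x,y,z) = 3x^2 + 2y^2 + 2z^2 - 18x + 16y - 16z + 107
df/dx = 6x + (-18) = 0 => x = 3
df/dy = 4y + (16) = 0 => y = -4
df/dz = 4z + (-16) = 0 => z = 4
f(3,-4,4) = 3*(3)^2 + 2*(-4)^2 + 2*(4)^2 + -18*(3) + 16*(-4) + -16*(4) + 107 = 16
Hessian is diagonal with entries 6, 4, 4 > 0, confirmed minimum.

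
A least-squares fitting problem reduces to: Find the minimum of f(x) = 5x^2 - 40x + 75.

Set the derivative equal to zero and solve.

f(x) = 5x^2 - 40x + 75
f'(x) = 10x + (-40) = 0
x = 40/10 = 4
f(4) = -5
Since f''(x) = 10 > 0, this is a minimum.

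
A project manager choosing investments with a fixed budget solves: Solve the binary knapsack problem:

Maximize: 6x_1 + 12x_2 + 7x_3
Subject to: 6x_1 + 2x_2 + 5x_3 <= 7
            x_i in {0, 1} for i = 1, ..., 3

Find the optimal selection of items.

Items: item 1 (v=6, w=6), item 2 (v=12, w=2), item 3 (v=7, w=5)
Capacity: 7
Checking all 8 subsets (w = total weight, v = total value):
  {}: w = 0, v = 0
  {1}: w = 6, v = 6
  {2}: w = 2, v = 12
  {3}: w = 5, v = 7
  {1, 2}: w = 8 > 7, infeasible
  {1, 3}: w = 11 > 7, infeasible
  {2, 3}: w = 7, v = 19
  {1, 2, 3}: w = 13 > 7, infeasible
Best feasible subset: items [2, 3]
Total weight: 7 <= 7, total value: 19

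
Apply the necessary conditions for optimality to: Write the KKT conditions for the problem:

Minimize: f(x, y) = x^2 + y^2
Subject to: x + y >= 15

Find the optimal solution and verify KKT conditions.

KKT conditions for min x^2 + y^2 s.t. x + y >= 15:
Stationarity: 2x = mu, 2y = mu
So x = y = mu/2.
Complementary slackness: mu*(x + y - 15) = 0
Primal feasibility: x + y >= 15; dual feasibility: mu >= 0
If mu = 0 then x = y = 0, but 0 + 0 < 15 is infeasible, so the constraint is active.
Constraint active: x + y = 2*(mu/2) = 15 => mu = 15
x = y = 15/2, f = 225/2
Verify: stationarity 2*(15/2) = 15 = mu; primal 15/2 + 15/2 = 15 >= 15; dual mu = 15 >= 0; complementary slackness 15*(15 - 15) = 0. All KKT conditions hold.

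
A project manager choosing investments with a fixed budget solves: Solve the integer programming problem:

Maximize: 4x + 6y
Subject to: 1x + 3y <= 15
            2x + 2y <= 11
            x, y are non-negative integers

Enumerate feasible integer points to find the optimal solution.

Constraint 1: 1x + 3y <= 15
Constraint 2: 2x + 2y <= 11
Feasible x range (need y >= 0): 0 <= x <= min(15/1, 11/2) => x in {0, ..., 5}.
Enumerate feasible integer points row by row (the coefficient of y is 6 > 0, so for each x the largest feasible y gives the best value):
  x = 0: y <= min((15 - 1*0)/3, (11 - 2*0)/2) => y in {0, ..., 5}; best 4*0 + 6*5 = 30
  x = 1: y <= min((15 - 1*1)/3, (11 - 2*1)/2) => y in {0, ..., 4}; best 4*1 + 6*4 = 28
  x = 2: y <= min((15 - 1*2)/3, (11 - 2*2)/2) => y in {0, ..., 3}; best 4*2 + 6*3 = 26
  x = 3: y <= min((15 - 1*3)/3, (11 - 2*3)/2) => y in {0, ..., 2}; best 4*3 + 6*2 = 24
  x = 4: y <= min((15 - 1*4)/3, (11 - 2*4)/2) => y in {0, ..., 1}; best 4*4 + 6*1 = 22
  x = 5: y <= min((15 - 1*5)/3, (11 - 2*5)/2) => y in {0}; best 4*5 + 6*0 = 20
The maximum 4x + 6y = 30 is achieved at x = 0, y = 5.
Check: 1*0 + 3*5 = 15 <= 15 and 2*0 + 2*5 = 10 <= 11.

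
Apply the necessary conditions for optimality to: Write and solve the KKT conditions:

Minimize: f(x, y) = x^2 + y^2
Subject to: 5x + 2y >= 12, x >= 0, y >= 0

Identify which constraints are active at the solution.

KKT conditions for min x^2 + y^2 s.t. 5x + 2y >= 12, x >= 0, y >= 0:
Stationarity: 2x = mu*5 + mu_x, 2y = mu*2 + mu_y, with mu, mu_x, mu_y >= 0
Complementary slackness: mu*(5x + 2y - 12) = 0, mu_x*x = 0, mu_y*y = 0
(0, 0) is infeasible (5*0 + 2*0 < 12), so if mu = 0 stationarity would force x = mu_x/2 >= 0, y = mu_y/2 >= 0 with mu_x*x = mu_y*y = 0, i.e. x = y = 0: contradiction. Hence mu > 0 and 5x + 2y = 12 is active.
Try x > 0, y > 0 (so mu_x = mu_y = 0): x = 5*mu/2, y = 2*mu/2
Substitute: 5*(5*mu/2) + 2*(2*mu/2) = 12
  mu*29/2 = 12 => mu = 24/29
x* = 60/29 > 0, y* = 24/29 > 0, consistent with mu_x = mu_y = 0.
f is convex and the constraints are linear, so this KKT point is the global minimum.
f* = 144/29
Active constraints: 5x + 2y >= 12 (holds with equality, mu = 24/29 > 0); x >= 0 and y >= 0 are inactive (mu_x = mu_y = 0).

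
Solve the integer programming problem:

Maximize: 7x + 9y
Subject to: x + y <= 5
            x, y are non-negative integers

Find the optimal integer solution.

Objective: 7x + 9y, constraint: x + y <= 5
Coefficient of y is 9 > coefficient of x is 7, so allocate the entire budget to y.
Optimal: x = 0, y = 5, value = 45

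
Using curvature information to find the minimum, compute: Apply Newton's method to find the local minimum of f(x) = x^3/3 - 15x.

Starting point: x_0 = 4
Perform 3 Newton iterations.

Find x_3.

f(x) = x^3/3 - 15x
f'(x) = x^2 - 15, f''(x) = 2x
Newton update: x_{n+1} = x_n - (x_n^2 - 15)/(2*x_n)
Step 1: x_0 = 4, f'=1, f''=8, x_1 = 31/8
Step 2: x_1 = 31/8, f'=1/64, f''=31/4, x_2 = 1921/496
Step 3: x_2 = 1921/496, f'=1/246016, f''=1921/248, x_3 = 7380481/1905632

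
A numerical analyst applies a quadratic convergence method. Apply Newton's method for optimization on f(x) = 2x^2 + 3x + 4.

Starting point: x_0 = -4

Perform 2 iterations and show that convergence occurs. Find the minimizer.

f(x) = 2x^2 + 3x + 4, f'(x) = 4x + (3), f''(x) = 4
Step 1: f'(-4) = -13, x_1 = -4 - -13/4 = -3/4
Step 2: f'(-3/4) = 0, x_2 = -3/4 (converged)
Newton's method converges in 1 step for quadratics.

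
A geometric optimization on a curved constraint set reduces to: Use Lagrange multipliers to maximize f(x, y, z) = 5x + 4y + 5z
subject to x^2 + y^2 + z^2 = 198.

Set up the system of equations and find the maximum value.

Lagrange conditions: 5 = 2*lambda*x, 4 = 2*lambda*y, 5 = 2*lambda*z
So x:5 = y:4 = z:5, i.e. x = 5t, y = 4t, z = 5t
Constraint: t^2*(5^2 + 4^2 + 5^2) = 198
  t^2 * 66 = 198  =>  t = sqrt(3)
Maximum = 5*5t + 4*4t + 5*5t = 66*sqrt(3) = sqrt(13068)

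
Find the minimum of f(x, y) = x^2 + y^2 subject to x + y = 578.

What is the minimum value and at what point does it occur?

Substitute y = 578 - x into f(x,y) = x^2 + y^2:
g(x) = x^2 + (578 - x)^2 = 2x^2 - 1156x + 334084
g'(x) = 4x - 1156 = 0  =>  x = 289
y = 578 - 289 = 289
Minimum value = 289^2 + 289^2 = 167042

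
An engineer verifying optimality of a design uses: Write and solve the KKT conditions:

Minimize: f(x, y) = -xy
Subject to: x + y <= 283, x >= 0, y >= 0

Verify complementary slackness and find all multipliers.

Problem: min -xy s.t. x + y <= 283 (multiplier lambda), x >= 0 (mu_x), y >= 0 (mu_y)
KKT stationarity: -y + lambda - mu_x = 0, -x + lambda - mu_y = 0, with lambda, mu_x, mu_y >= 0
Complementary slackness: lambda*(x + y - 283) = 0, mu_x*x = 0, mu_y*y = 0
If lambda = 0: y = -mu_x <= 0 and x = -mu_y <= 0 force x = y = 0 with f = 0; but x = y = 283/2 is feasible with f = -80089/4 < 0, so this is not the minimum. Hence lambda > 0 and x + y = 283.
Try x > 0, y > 0 (so mu_x = mu_y = 0): y = lambda, x = lambda => x = y = lambda
x + y = 283 => 2*lambda = 283 => lambda = 283/2
x* = y* = 283/2 > 0, consistent with mu_x = mu_y = 0.
(Any feasible point with x = 0 or y = 0 has f = 0 > -80089/4, so the minimum is not on those boundaries.)
min(-xy) = -80089/4 (i.e. max xy = 80089/4)
Multipliers: lambda = 283/2, mu_x = 0, mu_y = 0
Complementary slackness: lambda*(x + y - 283) = 283/2*(283/2 + 283/2 - 283) = 0, mu_x*x = 0*283/2 = 0, mu_y*y = 0*283/2 = 0. Satisfied.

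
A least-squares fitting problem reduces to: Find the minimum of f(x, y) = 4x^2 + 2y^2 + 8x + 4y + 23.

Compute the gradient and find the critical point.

f(x,y) = 4x^2 + 2y^2 + 8x + 4y + 23
df/dx = 8x + (8) = 0  =>  x = -1
df/dy = 4y + (4) = 0  =>  y = -1
f(-1, -1) = 4*(-1)^2 + 2*(-1)^2 + 8*(-1) + 4*(-1) + 23 = 17
Hessian is diagonal with entries 8, 4 > 0, so this is a minimum.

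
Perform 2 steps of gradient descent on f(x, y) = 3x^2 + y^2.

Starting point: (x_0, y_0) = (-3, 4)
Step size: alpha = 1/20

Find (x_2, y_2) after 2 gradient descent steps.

f(x,y) = 3x^2 + y^2
grad_x = 6x + 0y, grad_y = 2y + 0x
Step 1: grad = (-18, 8), (-21/10, 18/5)
Step 2: grad = (-63/5, 36/5), (-147/100, 81/25)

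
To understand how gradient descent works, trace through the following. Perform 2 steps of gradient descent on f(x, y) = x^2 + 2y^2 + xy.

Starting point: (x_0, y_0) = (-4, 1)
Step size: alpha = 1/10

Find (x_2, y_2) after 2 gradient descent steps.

f(x,y) = x^2 + 2y^2 + xy
grad_x = 2x + 1y, grad_y = 4y + 1x
Step 1: grad = (-7, 0), (-33/10, 1)
Step 2: grad = (-28/5, 7/10), (-137/50, 93/100)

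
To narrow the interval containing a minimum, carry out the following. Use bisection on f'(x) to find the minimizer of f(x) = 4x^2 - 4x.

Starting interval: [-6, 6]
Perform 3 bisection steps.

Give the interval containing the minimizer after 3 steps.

Finding critical point of f(x) = 4x^2 - 4x using bisection on f'(x) = 8x + -4.
f'(x) = 0 when x = 1/2.
Starting interval: [-6, 6]
Step 1: mid = 0, f'(mid) = -4, new interval = [0, 6]
Step 2: mid = 3, f'(mid) = 20, new interval = [0, 3]
Step 3: mid = 3/2, f'(mid) = 8, new interval = [0, 3/2]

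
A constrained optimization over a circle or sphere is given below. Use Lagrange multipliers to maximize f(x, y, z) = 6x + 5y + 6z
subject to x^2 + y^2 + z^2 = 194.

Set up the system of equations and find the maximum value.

Lagrange conditions: 6 = 2*lambda*x, 5 = 2*lambda*y, 6 = 2*lambda*z
So x:6 = y:5 = z:6, i.e. x = 6t, y = 5t, z = 6t
Constraint: t^2*(6^2 + 5^2 + 6^2) = 194
  t^2 * 97 = 194  =>  t = sqrt(2)
Maximum = 6*6t + 5*5t + 6*6t = 97*sqrt(2) = sqrt(18818)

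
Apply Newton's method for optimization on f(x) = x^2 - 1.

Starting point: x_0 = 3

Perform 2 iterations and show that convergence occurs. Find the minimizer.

f(x) = x^2 - 1, f'(x) = 2x + (0), f''(x) = 2
Step 1: f'(3) = 6, x_1 = 3 - 6/2 = 0
Step 2: f'(0) = 0, x_2 = 0 (converged)
Newton's method converges in 1 step for quadratics.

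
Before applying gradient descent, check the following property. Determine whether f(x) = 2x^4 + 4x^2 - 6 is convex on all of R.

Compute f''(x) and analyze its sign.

f(x) = 2x^4 + 4x^2 - 6
f'(x) = 8x^3 + 8x
f''(x) = 24x^2 + 8
f''(x) = 24x^2 + 8 >= 8 > 0 for all x
Therefore, f is convex on R.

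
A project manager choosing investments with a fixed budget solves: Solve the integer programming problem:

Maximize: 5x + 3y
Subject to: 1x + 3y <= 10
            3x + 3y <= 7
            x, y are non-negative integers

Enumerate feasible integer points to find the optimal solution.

Constraint 1: 1x + 3y <= 10
Constraint 2: 3x + 3y <= 7
Feasible x range (need y >= 0): 0 <= x <= min(10/1, 7/3) => x in {0, ..., 2}.
Enumerate feasible integer points row by row (the coefficient of y is 3 > 0, so for each x the largest feasible y gives the best value):
  x = 0: y <= min((10 - 1*0)/3, (7 - 3*0)/3) => y in {0, ..., 2}; best 5*0 + 3*2 = 6
  x = 1: y <= min((10 - 1*1)/3, (7 - 3*1)/3) => y in {0, ..., 1}; best 5*1 + 3*1 = 8
  x = 2: y <= min((10 - 1*2)/3, (7 - 3*2)/3) => y in {0}; best 5*2 + 3*0 = 10
The maximum 5x + 3y = 10 is achieved at x = 2, y = 0.
Check: 1*2 + 3*0 = 2 <= 10 and 3*2 + 3*0 = 6 <= 7.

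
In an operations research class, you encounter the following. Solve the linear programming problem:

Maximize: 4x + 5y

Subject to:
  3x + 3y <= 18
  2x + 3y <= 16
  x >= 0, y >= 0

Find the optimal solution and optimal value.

Feasible vertices: (0, 0), (0, 16/3), (2, 4), (6, 0)
Objective 4x + 5y at each:
  (0, 0): 0
  (0, 16/3): 80/3
  (2, 4): 28
  (6, 0): 24
Maximum is 28 at (2, 4).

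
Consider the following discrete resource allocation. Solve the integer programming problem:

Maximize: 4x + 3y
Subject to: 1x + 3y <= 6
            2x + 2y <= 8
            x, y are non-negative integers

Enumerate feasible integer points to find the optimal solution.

Constraint 1: 1x + 3y <= 6
Constraint 2: 2x + 2y <= 8
Feasible x range (need y >= 0): 0 <= x <= min(6/1, 8/2) => x in {0, ..., 4}.
Enumerate feasible integer points row by row (the coefficient of y is 3 > 0, so for each x the largest feasible y gives the best value):
  x = 0: y <= min((6 - 1*0)/3, (8 - 2*0)/2) => y in {0, ..., 2}; best 4*0 + 3*2 = 6
  x = 1: y <= min((6 - 1*1)/3, (8 - 2*1)/2) => y in {0, ..., 1}; best 4*1 + 3*1 = 7
  x = 2: y <= min((6 - 1*2)/3, (8 - 2*2)/2) => y in {0, ..., 1}; best 4*2 + 3*1 = 11
  x = 3: y <= min((6 - 1*3)/3, (8 - 2*3)/2) => y in {0, ..., 1}; best 4*3 + 3*1 = 15
  x = 4: y <= min((6 - 1*4)/3, (8 - 2*4)/2) => y in {0}; best 4*4 + 3*0 = 16
The maximum 4x + 3y = 16 is achieved at x = 4, y = 0.
Check: 1*4 + 3*0 = 4 <= 6 and 2*4 + 2*0 = 8 <= 8.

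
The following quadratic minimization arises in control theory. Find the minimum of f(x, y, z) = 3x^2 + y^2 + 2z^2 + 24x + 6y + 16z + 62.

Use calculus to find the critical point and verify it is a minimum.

f(x,y,z) = 3x^2 + y^2 + 2z^2 + 24x + 6y + 16z + 62
df/dx = 6x + (24) = 0 => x = -4
df/dy = 2y + (6) = 0 => y = -3
df/dz = 4z + (16) = 0 => z = -4
f(-4,-3,-4) = 3*(-4)^2 + 1*(-3)^2 + 2*(-4)^2 + 24*(-4) + 6*(-3) + 16*(-4) + 62 = -27
Hessian is diagonal with entries 6, 2, 4 > 0, confirmed minimum.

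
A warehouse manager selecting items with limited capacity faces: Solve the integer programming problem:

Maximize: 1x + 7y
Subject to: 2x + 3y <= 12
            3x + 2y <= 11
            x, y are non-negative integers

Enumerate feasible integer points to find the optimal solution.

Constraint 1: 2x + 3y <= 12
Constraint 2: 3x + 2y <= 11
Feasible x range (need y >= 0): 0 <= x <= min(12/2, 11/3) => x in {0, ..., 3}.
Enumerate feasible integer points row by row (the coefficient of y is 7 > 0, so for each x the largest feasible y gives the best value):
  x = 0: y <= min((12 - 2*0)/3, (11 - 3*0)/2) => y in {0, ..., 4}; best 1*0 + 7*4 = 28
  x = 1: y <= min((12 - 2*1)/3, (11 - 3*1)/2) => y in {0, ..., 3}; best 1*1 + 7*3 = 22
  x = 2: y <= min((12 - 2*2)/3, (11 - 3*2)/2) => y in {0, ..., 2}; best 1*2 + 7*2 = 16
  x = 3: y <= min((12 - 2*3)/3, (11 - 3*3)/2) => y in {0, ..., 1}; best 1*3 + 7*1 = 10
The maximum 1x + 7y = 28 is achieved at x = 0, y = 4.
Check: 2*0 + 3*4 = 12 <= 12 and 3*0 + 2*4 = 8 <= 11.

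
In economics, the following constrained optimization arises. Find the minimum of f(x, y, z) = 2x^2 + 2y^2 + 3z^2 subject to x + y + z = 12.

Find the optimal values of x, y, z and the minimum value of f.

Using Lagrange multipliers on f = 2x^2 + 2y^2 + 3z^2 with constraint x + y + z = 12:
Conditions: 2*2*x = lambda, 2*2*y = lambda, 2*3*z = lambda
So x = lambda/4, y = lambda/4, z = lambda/6
Substituting into constraint: lambda * (2/3) = 12
lambda = 18
x = 9/2, y = 9/2, z = 3
Minimum value = 108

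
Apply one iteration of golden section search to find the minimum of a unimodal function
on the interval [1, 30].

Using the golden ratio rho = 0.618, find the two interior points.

Golden section search on [1, 30].
Golden ratio rho = 0.618 (approx).
Interior points:
  x_1 = 1 + (1-0.618)*29 = 12.0780
  x_2 = 1 + 0.618*29 = 18.9220
Compare f(x_1) and f(x_2) to determine which subinterval to keep.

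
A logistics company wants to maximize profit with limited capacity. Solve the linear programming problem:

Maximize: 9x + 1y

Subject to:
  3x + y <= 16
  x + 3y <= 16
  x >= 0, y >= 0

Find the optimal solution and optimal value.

Feasible vertices: (0, 0), (0, 16/3), (4, 4), (16/3, 0)
Objective 9x + 1y at each:
  (0, 0): 0
  (0, 16/3): 16/3
  (4, 4): 40
  (16/3, 0): 48
Maximum is 48 at (16/3, 0).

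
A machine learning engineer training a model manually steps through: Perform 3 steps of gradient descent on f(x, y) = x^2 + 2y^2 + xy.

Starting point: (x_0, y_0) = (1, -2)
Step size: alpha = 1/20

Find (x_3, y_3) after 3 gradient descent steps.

f(x,y) = x^2 + 2y^2 + xy
grad_x = 2x + 1y, grad_y = 4y + 1x
Step 1: grad = (0, -7), (1, -33/20)
Step 2: grad = (7/20, -28/5), (393/400, -137/100)
Step 3: grad = (119/200, -1799/400), (3811/4000, -9161/8000)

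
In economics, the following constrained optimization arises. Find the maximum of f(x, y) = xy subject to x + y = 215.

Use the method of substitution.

Substitute y = 215 - x into f(x,y) = xy:
g(x) = x(215 - x) = 215x - x^2
g'(x) = 215 - 2x = 0  =>  x = 215/2
y = 215 - 215/2 = 215/2
Maximum value = (215/2) * (215/2) = 46225/4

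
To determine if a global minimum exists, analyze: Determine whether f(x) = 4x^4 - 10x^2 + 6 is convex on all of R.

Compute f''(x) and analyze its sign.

f(x) = 4x^4 - 10x^2 + 6
f'(x) = 16x^3 + -20x
f''(x) = 48x^2 + -20
f''(0) = -20 < 0, so not convex near x = 0
Therefore, f is not globally convex on R.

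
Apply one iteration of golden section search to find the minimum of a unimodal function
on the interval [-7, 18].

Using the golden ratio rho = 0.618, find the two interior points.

Golden section search on [-7, 18].
Golden ratio rho = 0.618 (approx).
Interior points:
  x_1 = -7 + (1-0.618)*25 = 2.5500
  x_2 = -7 + 0.618*25 = 8.4500
Compare f(x_1) and f(x_2) to determine which subinterval to keep.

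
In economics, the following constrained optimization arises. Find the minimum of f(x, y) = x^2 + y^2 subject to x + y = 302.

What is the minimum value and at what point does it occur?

Substitute y = 302 - x into f(x,y) = x^2 + y^2:
g(x) = x^2 + (302 - x)^2 = 2x^2 - 604x + 91204
g'(x) = 4x - 604 = 0  =>  x = 151
y = 302 - 151 = 151
Minimum value = 151^2 + 151^2 = 45602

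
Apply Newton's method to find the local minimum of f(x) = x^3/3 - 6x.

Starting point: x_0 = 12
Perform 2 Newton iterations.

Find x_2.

f(x) = x^3/3 - 6x
f'(x) = x^2 - 6, f''(x) = 2x
Newton update: x_{n+1} = x_n - (x_n^2 - 6)/(2*x_n)
Step 1: x_0 = 12, f'=138, f''=24, x_1 = 25/4
Step 2: x_1 = 25/4, f'=529/16, f''=25/2, x_2 = 721/200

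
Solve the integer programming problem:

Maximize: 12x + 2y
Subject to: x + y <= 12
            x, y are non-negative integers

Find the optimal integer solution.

Objective: 12x + 2y, constraint: x + y <= 12
Coefficient of x is 12 >= coefficient of y is 2, so allocate the entire budget to x.
Optimal: x = 12, y = 0, value = 144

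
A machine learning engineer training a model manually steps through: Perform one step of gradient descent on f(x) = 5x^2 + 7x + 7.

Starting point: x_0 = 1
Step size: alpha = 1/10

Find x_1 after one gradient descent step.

f(x) = 5x^2 + 7x + 7
f'(x) = 10x + 7
f'(1) = 10*1 + (7) = 17
x_1 = x_0 - alpha * f'(x_0) = 1 - 1/10 * 17 = -7/10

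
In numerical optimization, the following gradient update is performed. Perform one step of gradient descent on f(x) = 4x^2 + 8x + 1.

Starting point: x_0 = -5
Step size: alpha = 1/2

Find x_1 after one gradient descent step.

f(x) = 4x^2 + 8x + 1
f'(x) = 8x + 8
f'(-5) = 8*-5 + (8) = -32
x_1 = x_0 - alpha * f'(x_0) = -5 - 1/2 * -32 = 11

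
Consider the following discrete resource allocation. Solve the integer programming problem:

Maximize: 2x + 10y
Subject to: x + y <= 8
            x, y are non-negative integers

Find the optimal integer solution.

Objective: 2x + 10y, constraint: x + y <= 8
Coefficient of y is 10 > coefficient of x is 2, so allocate the entire budget to y.
Optimal: x = 0, y = 8, value = 80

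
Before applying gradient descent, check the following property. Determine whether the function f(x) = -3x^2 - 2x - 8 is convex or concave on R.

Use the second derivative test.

f(x) = -3x^2 - 2x - 8
f'(x) = -6x - 2
f''(x) = -6
Since f''(x) = -6 < 0 for all x, f is concave on R.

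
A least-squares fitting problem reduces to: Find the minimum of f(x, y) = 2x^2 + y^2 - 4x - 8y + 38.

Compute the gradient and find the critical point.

f(x,y) = 2x^2 + y^2 - 4x - 8y + 38
df/dx = 4x + (-4) = 0  =>  x = 1
df/dy = 2y + (-8) = 0  =>  y = 4
f(1, 4) = 2*(1)^2 + 1*(4)^2 + -4*(1) + -8*(4) + 38 = 20
Hessian is diagonal with entries 4, 2 > 0, so this is a minimum.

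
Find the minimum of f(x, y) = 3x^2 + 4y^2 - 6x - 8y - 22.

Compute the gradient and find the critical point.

f(x,y) = 3x^2 + 4y^2 - 6x - 8y - 22
df/dx = 6x + (-6) = 0  =>  x = 1
df/dy = 8y + (-8) = 0  =>  y = 1
f(1, 1) = 3*(1)^2 + 4*(1)^2 + -6*(1) + -8*(1) + -22 = -29
Hessian is diagonal with entries 6, 8 > 0, so this is a minimum.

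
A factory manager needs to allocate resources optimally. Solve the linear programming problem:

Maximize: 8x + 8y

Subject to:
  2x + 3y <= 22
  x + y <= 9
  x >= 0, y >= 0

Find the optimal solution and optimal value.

Feasible vertices: (0, 0), (0, 22/3), (5, 4), (9, 0)
Objective 8x + 8y at each:
  (0, 0): 0
  (0, 22/3): 176/3
  (5, 4): 72
  (9, 0): 72
Maximum is 72 at (5, 4).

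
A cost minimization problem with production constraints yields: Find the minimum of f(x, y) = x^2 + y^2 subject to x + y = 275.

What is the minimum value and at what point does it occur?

Substitute y = 275 - x into f(x,y) = x^2 + y^2:
g(x) = x^2 + (275 - x)^2 = 2x^2 - 550x + 75625
g'(x) = 4x - 550 = 0  =>  x = 275/2
y = 275 - 275/2 = 275/2
Minimum value = (275/2)^2 + (275/2)^2 = 75625/2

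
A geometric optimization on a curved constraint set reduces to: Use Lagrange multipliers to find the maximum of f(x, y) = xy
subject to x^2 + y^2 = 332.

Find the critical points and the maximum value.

Lagrange conditions: y = 2*lambda*x and x = 2*lambda*y
If x = 0 then y = 0, violating the constraint, so x, y != 0.
Dividing: y/x = x/y => x^2 = y^2 => y = x or y = -x
Constraint: 2x^2 = 332 => x^2 = 166 => x = +/-sqrt(166)
Critical points: (sqrt(166), sqrt(166)), (-sqrt(166), -sqrt(166)), (sqrt(166), -sqrt(166)), (-sqrt(166), sqrt(166))
  y = x:  xy = x^2 = 166  at (sqrt(166), sqrt(166)) and (-sqrt(166), -sqrt(166))
  y = -x: xy = -x^2 = -166 at (sqrt(166), -sqrt(166)) and (-sqrt(166), sqrt(166))
Maximum xy = 166 at (sqrt(166), sqrt(166)) and (-sqrt(166), -sqrt(166))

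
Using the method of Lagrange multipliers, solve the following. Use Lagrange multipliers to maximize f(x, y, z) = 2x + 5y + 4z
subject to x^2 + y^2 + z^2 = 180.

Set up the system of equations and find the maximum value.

Lagrange conditions: 2 = 2*lambda*x, 5 = 2*lambda*y, 4 = 2*lambda*z
So x:2 = y:5 = z:4, i.e. x = 2t, y = 5t, z = 4t
Constraint: t^2*(2^2 + 5^2 + 4^2) = 180
  t^2 * 45 = 180  =>  t = sqrt(4)
Maximum = 2*2t + 5*5t + 4*4t = 45*sqrt(4) = 90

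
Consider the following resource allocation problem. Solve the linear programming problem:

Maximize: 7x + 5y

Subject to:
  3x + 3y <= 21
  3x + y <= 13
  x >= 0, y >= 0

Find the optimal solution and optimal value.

Feasible vertices: (0, 0), (0, 7), (3, 4), (13/3, 0)
Objective 7x + 5y at each:
  (0, 0): 0
  (0, 7): 35
  (3, 4): 41
  (13/3, 0): 91/3
Maximum is 41 at (3, 4).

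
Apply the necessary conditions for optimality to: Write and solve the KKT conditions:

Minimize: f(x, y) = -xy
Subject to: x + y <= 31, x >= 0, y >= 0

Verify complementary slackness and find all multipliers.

Problem: min -xy s.t. x + y <= 31 (multiplier lambda), x >= 0 (mu_x), y >= 0 (mu_y)
KKT stationarity: -y + lambda - mu_x = 0, -x + lambda - mu_y = 0, with lambda, mu_x, mu_y >= 0
Complementary slackness: lambda*(x + y - 31) = 0, mu_x*x = 0, mu_y*y = 0
If lambda = 0: y = -mu_x <= 0 and x = -mu_y <= 0 force x = y = 0 with f = 0; but x = y = 31/2 is feasible with f = -961/4 < 0, so this is not the minimum. Hence lambda > 0 and x + y = 31.
Try x > 0, y > 0 (so mu_x = mu_y = 0): y = lambda, x = lambda => x = y = lambda
x + y = 31 => 2*lambda = 31 => lambda = 31/2
x* = y* = 31/2 > 0, consistent with mu_x = mu_y = 0.
(Any feasible point with x = 0 or y = 0 has f = 0 > -961/4, so the minimum is not on those boundaries.)
min(-xy) = -961/4 (i.e. max xy = 961/4)
Multipliers: lambda = 31/2, mu_x = 0, mu_y = 0
Complementary slackness: lambda*(x + y - 31) = 31/2*(31/2 + 31/2 - 31) = 0, mu_x*x = 0*31/2 = 0, mu_y*y = 0*31/2 = 0. Satisfied.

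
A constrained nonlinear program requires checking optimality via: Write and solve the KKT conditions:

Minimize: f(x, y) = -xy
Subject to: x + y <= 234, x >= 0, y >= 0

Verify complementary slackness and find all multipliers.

Problem: min -xy s.t. x + y <= 234 (multiplier lambda), x >= 0 (mu_x), y >= 0 (mu_y)
KKT stationarity: -y + lambda - mu_x = 0, -x + lambda - mu_y = 0, with lambda, mu_x, mu_y >= 0
Complementary slackness: lambda*(x + y - 234) = 0, mu_x*x = 0, mu_y*y = 0
If lambda = 0: y = -mu_x <= 0 and x = -mu_y <= 0 force x = y = 0 with f = 0; but x = y = 117 is feasible with f = -13689 < 0, so this is not the minimum. Hence lambda > 0 and x + y = 234.
Try x > 0, y > 0 (so mu_x = mu_y = 0): y = lambda, x = lambda => x = y = lambda
x + y = 234 => 2*lambda = 234 => lambda = 117
x* = y* = 117 > 0, consistent with mu_x = mu_y = 0.
(Any feasible point with x = 0 or y = 0 has f = 0 > -13689, so the minimum is not on those boundaries.)
min(-xy) = -13689 (i.e. max xy = 13689)
Multipliers: lambda = 117, mu_x = 0, mu_y = 0
Complementary slackness: lambda*(x + y - 234) = 117*(117 + 117 - 234) = 0, mu_x*x = 0*117 = 0, mu_y*y = 0*117 = 0. Satisfied.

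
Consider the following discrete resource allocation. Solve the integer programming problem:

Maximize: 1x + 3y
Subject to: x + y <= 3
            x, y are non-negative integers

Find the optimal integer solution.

Objective: 1x + 3y, constraint: x + y <= 3
Coefficient of y is 3 > coefficient of x is 1, so allocate the entire budget to y.
Optimal: x = 0, y = 3, value = 9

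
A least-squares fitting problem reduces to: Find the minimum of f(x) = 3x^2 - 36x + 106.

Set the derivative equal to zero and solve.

f(x) = 3x^2 - 36x + 106
f'(x) = 6x + (-36) = 0
x = 36/6 = 6
f(6) = -2
Since f''(x) = 6 > 0, this is a minimum.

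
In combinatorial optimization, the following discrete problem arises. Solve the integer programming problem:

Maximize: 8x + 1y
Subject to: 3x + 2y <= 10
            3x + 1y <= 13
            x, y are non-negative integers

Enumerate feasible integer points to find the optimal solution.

Constraint 1: 3x + 2y <= 10
Constraint 2: 3x + 1y <= 13
Feasible x range (need y >= 0): 0 <= x <= min(10/3, 13/3) => x in {0, ..., 3}.
Enumerate feasible integer points row by row (the coefficient of y is 1 > 0, so for each x the largest feasible y gives the best value):
  x = 0: y <= min((10 - 3*0)/2, (13 - 3*0)/1) => y in {0, ..., 5}; best 8*0 + 1*5 = 5
  x = 1: y <= min((10 - 3*1)/2, (13 - 3*1)/1) => y in {0, ..., 3}; best 8*1 + 1*3 = 11
  x = 2: y <= min((10 - 3*2)/2, (13 - 3*2)/1) => y in {0, ..., 2}; best 8*2 + 1*2 = 18
  x = 3: y <= min((10 - 3*3)/2, (13 - 3*3)/1) => y in {0}; best 8*3 + 1*0 = 24
The maximum 8x + 1y = 24 is achieved at x = 3, y = 0.
Check: 3*3 + 2*0 = 9 <= 10 and 3*3 + 1*0 = 9 <= 13.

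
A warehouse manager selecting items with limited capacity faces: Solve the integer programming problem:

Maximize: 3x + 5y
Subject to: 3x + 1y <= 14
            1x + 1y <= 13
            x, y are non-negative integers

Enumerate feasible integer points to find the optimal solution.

Constraint 1: 3x + 1y <= 14
Constraint 2: 1x + 1y <= 13
Feasible x range (need y >= 0): 0 <= x <= min(14/3, 13/1) => x in {0, ..., 4}.
Enumerate feasible integer points row by row (the coefficient of y is 5 > 0, so for each x the largest feasible y gives the best value):
  x = 0: y <= min((14 - 3*0)/1, (13 - 1*0)/1) => y in {0, ..., 13}; best 3*0 + 5*13 = 65
  x = 1: y <= min((14 - 3*1)/1, (13 - 1*1)/1) => y in {0, ..., 11}; best 3*1 + 5*11 = 58
  x = 2: y <= min((14 - 3*2)/1, (13 - 1*2)/1) => y in {0, ..., 8}; best 3*2 + 5*8 = 46
  x = 3: y <= min((14 - 3*3)/1, (13 - 1*3)/1) => y in {0, ..., 5}; best 3*3 + 5*5 = 34
  x = 4: y <= min((14 - 3*4)/1, (13 - 1*4)/1) => y in {0, ..., 2}; best 3*4 + 5*2 = 22
The maximum 3x + 5y = 65 is achieved at x = 0, y = 13.
Check: 3*0 + 1*13 = 13 <= 14 and 1*0 + 1*13 = 13 <= 13.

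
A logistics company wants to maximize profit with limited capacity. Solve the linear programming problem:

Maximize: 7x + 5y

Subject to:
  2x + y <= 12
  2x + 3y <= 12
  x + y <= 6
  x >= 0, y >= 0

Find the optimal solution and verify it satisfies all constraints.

Feasible vertices: (0, 0), (0, 4), (6, 0)
Objective 7x + 5y at each vertex:
  (0, 0): 0
  (0, 4): 20
  (6, 0): 42
Maximum is 42 at (6, 0).
Verify constraints at (x, y) = (6, 0):
  2*6 + 1*0 = 12 <= 12 (active)
  2*6 + 3*0 = 12 <= 12 (active)
  1*6 + 1*0 = 6 <= 6 (active)
  x = 6 >= 0, y = 0 >= 0. All constraints satisfied.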